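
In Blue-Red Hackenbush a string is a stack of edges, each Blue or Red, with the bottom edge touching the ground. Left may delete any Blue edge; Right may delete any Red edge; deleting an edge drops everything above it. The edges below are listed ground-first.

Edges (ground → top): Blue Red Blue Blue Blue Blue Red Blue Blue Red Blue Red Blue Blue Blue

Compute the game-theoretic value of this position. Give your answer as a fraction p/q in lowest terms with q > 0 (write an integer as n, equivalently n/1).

15791/16384

Prefix values for Blue Red Blue Blue Blue Blue Red Blue Blue Red Blue Red Blue Blue Blue via {L|R} + simplicity:
edge 1 of 15 (Blue): { 0 | · } gives 1
edge 2 of 15 (Red): { 0 | 1 } gives 1/2
edge 3 of 15 (Blue): { 0; 1/2 | 1 } gives 3/4
edge 4 of 15 (Blue): { 0; 1/2; 3/4 | 1 } gives 7/8
edge 5 of 15 (Blue): { 0; 1/2; 3/4; 7/8 | 1 } gives 15/16
edge 6 of 15 (Blue): { 0; 1/2; 3/4; 7/8; 15/16 | 1 } gives 31/32
edge 7 of 15 (Red): { 0; 1/2; 3/4; 7/8; 15/16 | 31/32; 1 } gives 61/64
edge 8 of 15 (Blue): { 0; 1/2; 3/4; 7/8; 15/16; 61/64 | 31/32; 1 } gives 123/128
edge 9 of 15 (Blue): { 0; 1/2; 3/4; 7/8; 15/16; 61/64; 123/128 | 31/32; 1 } gives 247/256
edge 10 of 15 (Red): { 0; 1/2; 3/4; 7/8; 15/16; 61/64; 123/128 | 247/256; 31/32; 1 } gives 493/512
edge 11 of 15 (Blue): { 0; 1/2; 3/4; 7/8; 15/16; 61/64; 123/128; 493/512 | 247/256; 31/32; 1 } gives 987/1024
edge 12 of 15 (Red): { 0; 1/2; 3/4; 7/8; 15/16; 61/64; 123/128; 493/512 | 987/1024; 247/256; 31/32; 1 } gives 1973/2048
edge 13 of 15 (Blue): { 0; 1/2; 3/4; 7/8; 15/16; 61/64; 123/128; 493/512; 1973/2048 | 987/1024; 247/256; 31/32; 1 } gives 3947/4096
edge 14 of 15 (Blue): { 0; 1/2; 3/4; 7/8; 15/16; 61/64; 123/128; 493/512; 1973/2048; 3947/4096 | 987/1024; 247/256; 31/32; 1 } gives 7895/8192
edge 15 of 15 (Blue): { 0; 1/2; 3/4; 7/8; 15/16; 61/64; 123/128; 493/512; 1973/2048; 3947/4096; 7895/8192 | 987/1024; 247/256; 31/32; 1 } gives 15791/16384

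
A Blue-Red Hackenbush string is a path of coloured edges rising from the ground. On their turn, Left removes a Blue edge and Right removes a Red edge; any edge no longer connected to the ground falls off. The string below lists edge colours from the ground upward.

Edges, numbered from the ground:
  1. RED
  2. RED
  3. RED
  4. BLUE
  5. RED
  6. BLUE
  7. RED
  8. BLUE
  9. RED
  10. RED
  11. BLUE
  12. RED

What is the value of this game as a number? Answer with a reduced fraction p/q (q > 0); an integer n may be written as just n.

step 1: add RED to get R; options L={  } R={ 0 } -> -1
step 2: add RED to get RR; options L={  } R={ -1; 0 } -> -2
step 3: add RED to get RRR; options L={  } R={ -2; -1; 0 } -> -3
step 4: add BLUE to get RRRB; options L={ -3 } R={ -2; -1; 0 } -> -5/2
step 5: add RED to get RRRBR; options L={ -3 } R={ -5/2; -2; -1; 0 } -> -11/4
step 6: add BLUE to get RRRBRB; options L={ -3; -11/4 } R={ -5/2; -2; -1; 0 } -> -21/8
step 7: add RED to get RRRBRBR; options L={ -3; -11/4 } R={ -21/8; -5/2; -2; -1; 0 } -> -43/16
step 8: add BLUE to get RRRBRBRB; options L={ -3; -11/4; -43/16 } R={ -21/8; -5/2; -2; -1; 0 } -> -85/32
step 9: add RED to get RRRBRBRBR; options L={ -3; -11/4; -43/16 } R={ -85/32; -21/8; -5/2; -2; -1; 0 } -> -171/64
step 10: add RED to get RRRBRBRBRR; options L={ -3; -11/4; -43/16 } R={ -171/64; -85/32; -21/8; -5/2; -2; -1; 0 } -> -343/128
step 11: add BLUE to get RRRBRBRBRRB; options L={ -3; -11/4; -43/16; -343/128 } R={ -171/64; -85/32; -21/8; -5/2; -2; -1; 0 } -> -685/256
step 12: add RED to get RRRBRBRBRRBR; options L={ -3; -11/4; -43/16; -343/128 } R={ -685/256; -171/64; -85/32; -21/8; -5/2; -2; -1; 0 } -> -1371/512

-1371/512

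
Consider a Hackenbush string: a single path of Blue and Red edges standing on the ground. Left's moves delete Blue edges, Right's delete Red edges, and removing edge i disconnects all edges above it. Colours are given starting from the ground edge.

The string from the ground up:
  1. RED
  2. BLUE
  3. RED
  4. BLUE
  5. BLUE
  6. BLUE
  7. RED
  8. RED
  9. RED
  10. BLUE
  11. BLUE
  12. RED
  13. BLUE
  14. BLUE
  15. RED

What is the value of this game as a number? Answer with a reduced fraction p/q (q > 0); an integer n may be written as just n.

-9107/16384

1 of 15 · R · max L −∞ · min R 0 = -1
2 of 15 · RB · max L -1 · min R 0 = -1/2
3 of 15 · RBR · max L -1 · min R -1/2 = -3/4
4 of 15 · RBRB · max L -3/4 · min R -1/2 = -5/8
5 of 15 · RBRBB · max L -5/8 · min R -1/2 = -9/16
6 of 15 · RBRBBB · max L -9/16 · min R -1/2 = -17/32
7 of 15 · RBRBBBR · max L -9/16 · min R -17/32 = -35/64
8 of 15 · RBRBBBRR · max L -9/16 · min R -35/64 = -71/128
9 of 15 · RBRBBBRRR · max L -9/16 · min R -71/128 = -143/256
10 of 15 · RBRBBBRRRB · max L -143/256 · min R -71/128 = -285/512
11 of 15 · RBRBBBRRRBB · max L -285/512 · min R -71/128 = -569/1024
12 of 15 · RBRBBBRRRBBR · max L -285/512 · min R -569/1024 = -1139/2048
13 of 15 · RBRBBBRRRBBRB · max L -1139/2048 · min R -569/1024 = -2277/4096
14 of 15 · RBRBBBRRRBBRBB · max L -2277/4096 · min R -569/1024 = -4553/8192
15 of 15 · RBRBBBRRRBBRBBR · max L -2277/4096 · min R -4553/8192 = -9107/16384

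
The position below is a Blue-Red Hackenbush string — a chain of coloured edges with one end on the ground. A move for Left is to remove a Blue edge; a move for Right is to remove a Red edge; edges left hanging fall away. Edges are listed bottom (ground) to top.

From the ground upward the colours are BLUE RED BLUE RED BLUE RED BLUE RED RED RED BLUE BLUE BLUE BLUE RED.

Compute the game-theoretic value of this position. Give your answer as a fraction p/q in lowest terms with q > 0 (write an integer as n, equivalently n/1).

Recurse on prefixes of the 15-edge string BLUE RED BLUE RED BLUE RED BLUE RED RED RED BLUE BLUE BLUE BLUE RED:
g_1 [B]  L=[0]  R=[·]  — 1
g_2 [BR]  L=[0]  R=[1]  — 1/2
g_3 [BRB]  L=[0 1/2]  R=[1]  — 3/4
g_4 [BRBR]  L=[0 1/2]  R=[3/4 1]  — 5/8
g_5 [BRBRB]  L=[0 1/2 5/8]  R=[3/4 1]  — 11/16
g_6 [BRBRBR]  L=[0 1/2 5/8]  R=[11/16 3/4 1]  — 21/32
g_7 [BRBRBRB]  L=[0 1/2 5/8 21/32]  R=[11/16 3/4 1]  — 43/64
g_8 [BRBRBRBR]  L=[0 1/2 5/8 21/32]  R=[43/64 11/16 3/4 1]  — 85/128
g_9 [BRBRBRBRR]  L=[0 1/2 5/8 21/32]  R=[85/128 43/64 11/16 3/4 1]  — 169/256
g_10 [BRBRBRBRRR]  L=[0 1/2 5/8 21/32]  R=[169/256 85/128 43/64 11/16 3/4 1]  — 337/512
g_11 [BRBRBRBRRRB]  L=[0 1/2 5/8 21/32 337/512]  R=[169/256 85/128 43/64 11/16 3/4 1]  — 675/1024
g_12 [BRBRBRBRRRBB]  L=[0 1/2 5/8 21/32 337/512 675/1024]  R=[169/256 85/128 43/64 11/16 3/4 1]  — 1351/2048
g_13 [BRBRBRBRRRBBB]  L=[0 1/2 5/8 21/32 337/512 675/1024 1351/2048]  R=[169/256 85/128 43/64 11/16 3/4 1]  — 2703/4096
g_14 [BRBRBRBRRRBBBB]  L=[0 1/2 5/8 21/32 337/512 675/1024 1351/2048 2703/4096]  R=[169/256 85/128 43/64 11/16 3/4 1]  — 5407/8192
g_15 [BRBRBRBRRRBBBBR]  L=[0 1/2 5/8 21/32 337/512 675/1024 1351/2048 2703/4096]  R=[5407/8192 169/256 85/128 43/64 11/16 3/4 1]  — 10813/16384

10813/16384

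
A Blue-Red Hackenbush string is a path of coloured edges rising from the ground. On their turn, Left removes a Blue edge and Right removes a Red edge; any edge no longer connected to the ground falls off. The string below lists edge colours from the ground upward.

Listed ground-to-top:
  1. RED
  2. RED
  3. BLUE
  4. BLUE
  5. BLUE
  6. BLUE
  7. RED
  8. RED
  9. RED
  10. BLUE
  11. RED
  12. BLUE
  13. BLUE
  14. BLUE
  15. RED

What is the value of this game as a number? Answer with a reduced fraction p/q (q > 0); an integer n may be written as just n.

-9123/8192

Build v(s[:k]) for k = 1..15, string s = RED RED BLUE BLUE BLUE BLUE RED RED RED BLUE RED BLUE BLUE BLUE RED.
v(R) = { — | 0 } -> -1
v(RR) = { — | -1; 0 } -> -2
v(RRB) = { -2 | -1; 0 } -> -3/2
v(RRBB) = { -2; -3/2 | -1; 0 } -> -5/4
v(RRBBB) = { -2; -3/2; -5/4 | -1; 0 } -> -9/8
v(RRBBBB) = { -2; -3/2; -5/4; -9/8 | -1; 0 } -> -17/16
v(RRBBBBR) = { -2; -3/2; -5/4; -9/8 | -17/16; -1; 0 } -> -35/32
v(RRBBBBRR) = { -2; -3/2; -5/4; -9/8 | -35/32; -17/16; -1; 0 } -> -71/64
v(RRBBBBRRR) = { -2; -3/2; -5/4; -9/8 | -71/64; -35/32; -17/16; -1; 0 } -> -143/128
v(RRBBBBRRRB) = { -2; -3/2; -5/4; -9/8; -143/128 | -71/64; -35/32; -17/16; -1; 0 } -> -285/256
v(RRBBBBRRRBR) = { -2; -3/2; -5/4; -9/8; -143/128 | -285/256; -71/64; -35/32; -17/16; -1; 0 } -> -571/512
v(RRBBBBRRRBRB) = { -2; -3/2; -5/4; -9/8; -143/128; -571/512 | -285/256; -71/64; -35/32; -17/16; -1; 0 } -> -1141/1024
v(RRBBBBRRRBRBB) = { -2; -3/2; -5/4; -9/8; -143/128; -571/512; -1141/1024 | -285/256; -71/64; -35/32; -17/16; -1; 0 } -> -2281/2048
v(RRBBBBRRRBRBBB) = { -2; -3/2; -5/4; -9/8; -143/128; -571/512; -1141/1024; -2281/2048 | -285/256; -71/64; -35/32; -17/16; -1; 0 } -> -4561/4096
v(RRBBBBRRRBRBBBR) = { -2; -3/2; -5/4; -9/8; -143/128; -571/512; -1141/1024; -2281/2048 | -4561/4096; -285/256; -71/64; -35/32; -17/16; -1; 0 } -> -9123/8192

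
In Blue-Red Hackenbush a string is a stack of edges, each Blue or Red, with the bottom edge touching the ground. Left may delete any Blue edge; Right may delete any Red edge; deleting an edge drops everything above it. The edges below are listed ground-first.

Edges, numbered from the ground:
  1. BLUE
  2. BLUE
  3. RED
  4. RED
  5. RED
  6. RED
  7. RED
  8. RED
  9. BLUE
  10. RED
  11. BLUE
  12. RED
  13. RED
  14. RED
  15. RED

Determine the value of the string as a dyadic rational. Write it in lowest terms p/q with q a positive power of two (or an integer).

8353/8192

Prefix values for BLUE BLUE RED RED RED RED RED RED BLUE RED BLUE RED RED RED RED via {L|R} + simplicity:
1 of 15 · B · max L 0 · min R +∞ — 1
2 of 15 · BB · max L 1 · min R +∞ — 2
3 of 15 · BBR · max L 1 · min R 2 — 3/2
4 of 15 · BBRR · max L 1 · min R 3/2 — 5/4
5 of 15 · BBRRR · max L 1 · min R 5/4 — 9/8
6 of 15 · BBRRRR · max L 1 · min R 9/8 — 17/16
7 of 15 · BBRRRRR · max L 1 · min R 17/16 — 33/32
8 of 15 · BBRRRRRR · max L 1 · min R 33/32 — 65/64
9 of 15 · BBRRRRRRB · max L 65/64 · min R 33/32 — 131/128
10 of 15 · BBRRRRRRBR · max L 65/64 · min R 131/128 — 261/256
11 of 15 · BBRRRRRRBRB · max L 261/256 · min R 131/128 — 523/512
12 of 15 · BBRRRRRRBRBR · max L 261/256 · min R 523/512 — 1045/1024
13 of 15 · BBRRRRRRBRBRR · max L 261/256 · min R 1045/1024 — 2089/2048
14 of 15 · BBRRRRRRBRBRRR · max L 261/256 · min R 2089/2048 — 4177/4096
15 of 15 · BBRRRRRRBRBRRRR · max L 261/256 · min R 4177/4096 — 8353/8192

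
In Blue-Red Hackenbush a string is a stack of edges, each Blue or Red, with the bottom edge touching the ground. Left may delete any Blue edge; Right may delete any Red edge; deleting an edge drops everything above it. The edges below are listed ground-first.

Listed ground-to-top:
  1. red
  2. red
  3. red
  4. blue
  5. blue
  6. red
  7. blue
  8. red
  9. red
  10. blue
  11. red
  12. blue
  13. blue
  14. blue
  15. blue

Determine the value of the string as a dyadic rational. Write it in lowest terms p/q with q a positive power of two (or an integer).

-9633/4096

Recurse on prefixes of the 15-edge string red red red blue blue red blue red red blue red blue blue blue blue:
G_1 [r]  L=[]  R=[0]  gives -1
G_2 [rr]  L=[]  R=[-1, 0]  gives -2
G_3 [rrr]  L=[]  R=[-2, -1, 0]  gives -3
G_4 [rrrb]  L=[-3]  R=[-2, -1, 0]  gives -5/2
G_5 [rrrbb]  L=[-3, -5/2]  R=[-2, -1, 0]  gives -9/4
G_6 [rrrbbr]  L=[-3, -5/2]  R=[-9/4, -2, -1, 0]  gives -19/8
G_7 [rrrbbrb]  L=[-3, -5/2, -19/8]  R=[-9/4, -2, -1, 0]  gives -37/16
G_8 [rrrbbrbr]  L=[-3, -5/2, -19/8]  R=[-37/16, -9/4, -2, -1, 0]  gives -75/32
G_9 [rrrbbrbrr]  L=[-3, -5/2, -19/8]  R=[-75/32, -37/16, -9/4, -2, -1, 0]  gives -151/64
G_10 [rrrbbrbrrb]  L=[-3, -5/2, -19/8, -151/64]  R=[-75/32, -37/16, -9/4, -2, -1, 0]  gives -301/128
G_11 [rrrbbrbrrbr]  L=[-3, -5/2, -19/8, -151/64]  R=[-301/128, -75/32, -37/16, -9/4, -2, -1, 0]  gives -603/256
G_12 [rrrbbrbrrbrb]  L=[-3, -5/2, -19/8, -151/64, -603/256]  R=[-301/128, -75/32, -37/16, -9/4, -2, -1, 0]  gives -1205/512
G_13 [rrrbbrbrrbrbb]  L=[-3, -5/2, -19/8, -151/64, -603/256, -1205/512]  R=[-301/128, -75/32, -37/16, -9/4, -2, -1, 0]  gives -2409/1024
G_14 [rrrbbrbrrbrbbb]  L=[-3, -5/2, -19/8, -151/64, -603/256, -1205/512, -2409/1024]  R=[-301/128, -75/32, -37/16, -9/4, -2, -1, 0]  gives -4817/2048
G_15 [rrrbbrbrrbrbbbb]  L=[-3, -5/2, -19/8, -151/64, -603/256, -1205/512, -2409/1024, -4817/2048]  R=[-301/128, -75/32, -37/16, -9/4, -2, -1, 0]  gives -9633/4096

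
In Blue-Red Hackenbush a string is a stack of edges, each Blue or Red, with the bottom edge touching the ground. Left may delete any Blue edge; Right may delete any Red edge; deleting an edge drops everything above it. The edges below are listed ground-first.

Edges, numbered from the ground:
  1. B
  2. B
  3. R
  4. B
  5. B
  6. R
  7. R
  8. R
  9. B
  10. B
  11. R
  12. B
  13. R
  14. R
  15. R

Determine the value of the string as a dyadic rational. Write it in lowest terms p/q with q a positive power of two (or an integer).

Build G(s[:k]) for k = 1..15, string s = B B R B B R R R B B R B R R R.
B: Left { 0 }, Right { — } => simplest 1
BB: Left { 0,1 }, Right { — } => simplest 2
BBR: Left { 0,1 }, Right { 2 } => simplest 3/2
BBRB: Left { 0,1,3/2 }, Right { 2 } => simplest 7/4
BBRBB: Left { 0,1,3/2,7/4 }, Right { 2 } => simplest 15/8
BBRBBR: Left { 0,1,3/2,7/4 }, Right { 15/8,2 } => simplest 29/16
BBRBBRR: Left { 0,1,3/2,7/4 }, Right { 29/16,15/8,2 } => simplest 57/32
BBRBBRRR: Left { 0,1,3/2,7/4 }, Right { 57/32,29/16,15/8,2 } => simplest 113/64
BBRBBRRRB: Left { 0,1,3/2,7/4,113/64 }, Right { 57/32,29/16,15/8,2 } => simplest 227/128
BBRBBRRRBB: Left { 0,1,3/2,7/4,113/64,227/128 }, Right { 57/32,29/16,15/8,2 } => simplest 455/256
BBRBBRRRBBR: Left { 0,1,3/2,7/4,113/64,227/128 }, Right { 455/256,57/32,29/16,15/8,2 } => simplest 909/512
BBRBBRRRBBRB: Left { 0,1,3/2,7/4,113/64,227/128,909/512 }, Right { 455/256,57/32,29/16,15/8,2 } => simplest 1819/1024
BBRBBRRRBBRBR: Left { 0,1,3/2,7/4,113/64,227/128,909/512 }, Right { 1819/1024,455/256,57/32,29/16,15/8,2 } => simplest 3637/2048
BBRBBRRRBBRBRR: Left { 0,1,3/2,7/4,113/64,227/128,909/512 }, Right { 3637/2048,1819/1024,455/256,57/32,29/16,15/8,2 } => simplest 7273/4096
BBRBBRRRBBRBRRR: Left { 0,1,3/2,7/4,113/64,227/128,909/512 }, Right { 7273/4096,3637/2048,1819/1024,455/256,57/32,29/16,15/8,2 } => simplest 14545/8192

14545/8192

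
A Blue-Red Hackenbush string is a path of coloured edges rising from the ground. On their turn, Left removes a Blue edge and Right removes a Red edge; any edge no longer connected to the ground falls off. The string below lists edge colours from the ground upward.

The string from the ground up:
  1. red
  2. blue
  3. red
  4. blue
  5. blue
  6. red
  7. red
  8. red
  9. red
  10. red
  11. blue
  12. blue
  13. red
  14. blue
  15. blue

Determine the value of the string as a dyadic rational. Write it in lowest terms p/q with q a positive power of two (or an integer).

Build value(s[:k]) for k = 1..15, string s = red blue red blue blue red red red red red blue blue red blue blue.
1 of 15 · r · max L −∞ · min R 0 → -1
2 of 15 · rb · max L -1 · min R 0 → -1/2
3 of 15 · rbr · max L -1 · min R -1/2 → -3/4
4 of 15 · rbrb · max L -3/4 · min R -1/2 → -5/8
5 of 15 · rbrbb · max L -5/8 · min R -1/2 → -9/16
6 of 15 · rbrbbr · max L -5/8 · min R -9/16 → -19/32
7 of 15 · rbrbbrr · max L -5/8 · min R -19/32 → -39/64
8 of 15 · rbrbbrrr · max L -5/8 · min R -39/64 → -79/128
9 of 15 · rbrbbrrrr · max L -5/8 · min R -79/128 → -159/256
10 of 15 · rbrbbrrrrr · max L -5/8 · min R -159/256 → -319/512
11 of 15 · rbrbbrrrrrb · max L -319/512 · min R -159/256 → -637/1024
12 of 15 · rbrbbrrrrrbb · max L -637/1024 · min R -159/256 → -1273/2048
13 of 15 · rbrbbrrrrrbbr · max L -637/1024 · min R -1273/2048 → -2547/4096
14 of 15 · rbrbbrrrrrbbrb · max L -2547/4096 · min R -1273/2048 → -5093/8192
15 of 15 · rbrbbrrrrrbbrbb · max L -5093/8192 · min R -1273/2048 → -10185/16384

-10185/16384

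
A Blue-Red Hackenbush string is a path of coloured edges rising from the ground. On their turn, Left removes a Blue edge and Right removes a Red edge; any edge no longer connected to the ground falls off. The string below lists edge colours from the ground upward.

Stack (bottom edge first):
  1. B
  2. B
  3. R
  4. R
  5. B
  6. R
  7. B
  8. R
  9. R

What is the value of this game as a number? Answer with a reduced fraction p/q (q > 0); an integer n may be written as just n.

169/128

Build v(s[:k]) for k = 1..9, string s = B B R R B R B R R.
step 1: add B to get B; options L={ 0 } R={ ∅ } gives 1
step 2: add B to get BB; options L={ 0 1 } R={ ∅ } gives 2
step 3: add R to get BBR; options L={ 0 1 } R={ 2 } gives 3/2
step 4: add R to get BBRR; options L={ 0 1 } R={ 3/2 2 } gives 5/4
step 5: add B to get BBRRB; options L={ 0 1 5/4 } R={ 3/2 2 } gives 11/8
step 6: add R to get BBRRBR; options L={ 0 1 5/4 } R={ 11/8 3/2 2 } gives 21/16
step 7: add B to get BBRRBRB; options L={ 0 1 5/4 21/16 } R={ 11/8 3/2 2 } gives 43/32
step 8: add R to get BBRRBRBR; options L={ 0 1 5/4 21/16 } R={ 43/32 11/8 3/2 2 } gives 85/64
step 9: add R to get BBRRBRBRR; options L={ 0 1 5/4 21/16 } R={ 85/64 43/32 11/8 3/2 2 } gives 169/128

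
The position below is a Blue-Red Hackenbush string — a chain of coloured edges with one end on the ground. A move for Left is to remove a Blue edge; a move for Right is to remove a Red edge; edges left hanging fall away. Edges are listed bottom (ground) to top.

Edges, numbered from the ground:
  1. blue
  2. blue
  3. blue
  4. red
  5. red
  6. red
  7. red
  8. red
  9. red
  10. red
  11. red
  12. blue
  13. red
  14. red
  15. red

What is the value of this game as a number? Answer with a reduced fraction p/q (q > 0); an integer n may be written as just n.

edge 1 of 15 (blue): { 0 | ∅ } → 1
edge 2 of 15 (blue): { 0 1 | ∅ } → 2
edge 3 of 15 (blue): { 0 1 2 | ∅ } → 3
edge 4 of 15 (red): { 0 1 2 | 3 } → 5/2
edge 5 of 15 (red): { 0 1 2 | 5/2 3 } → 9/4
edge 6 of 15 (red): { 0 1 2 | 9/4 5/2 3 } → 17/8
edge 7 of 15 (red): { 0 1 2 | 17/8 9/4 5/2 3 } → 33/16
edge 8 of 15 (red): { 0 1 2 | 33/16 17/8 9/4 5/2 3 } → 65/32
edge 9 of 15 (red): { 0 1 2 | 65/32 33/16 17/8 9/4 5/2 3 } → 129/64
edge 10 of 15 (red): { 0 1 2 | 129/64 65/32 33/16 17/8 9/4 5/2 3 } → 257/128
edge 11 of 15 (red): { 0 1 2 | 257/128 129/64 65/32 33/16 17/8 9/4 5/2 3 } → 513/256
edge 12 of 15 (blue): { 0 1 2 513/256 | 257/128 129/64 65/32 33/16 17/8 9/4 5/2 3 } → 1027/512
edge 13 of 15 (red): { 0 1 2 513/256 | 1027/512 257/128 129/64 65/32 33/16 17/8 9/4 5/2 3 } → 2053/1024
edge 14 of 15 (red): { 0 1 2 513/256 | 2053/1024 1027/512 257/128 129/64 65/32 33/16 17/8 9/4 5/2 3 } → 4105/2048
edge 15 of 15 (red): { 0 1 2 513/256 | 4105/2048 2053/1024 1027/512 257/128 129/64 65/32 33/16 17/8 9/4 5/2 3 } → 8209/4096

8209/4096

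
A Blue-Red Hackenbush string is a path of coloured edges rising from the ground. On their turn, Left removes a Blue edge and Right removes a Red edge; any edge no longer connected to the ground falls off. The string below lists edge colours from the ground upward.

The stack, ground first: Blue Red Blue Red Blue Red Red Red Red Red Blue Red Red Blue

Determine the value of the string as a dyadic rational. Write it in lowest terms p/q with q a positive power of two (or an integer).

5139/8192

Prefix values for Blue Red Blue Red Blue Red Red Red Red Red Blue Red Red Blue via {L|R} + simplicity:
step 1: add Blue to get B; options L={ 0 } R={  } = 1
step 2: add Red to get BR; options L={ 0 } R={ 1 } = 1/2
step 3: add Blue to get BRB; options L={ 0,1/2 } R={ 1 } = 3/4
step 4: add Red to get BRBR; options L={ 0,1/2 } R={ 3/4,1 } = 5/8
step 5: add Blue to get BRBRB; options L={ 0,1/2,5/8 } R={ 3/4,1 } = 11/16
step 6: add Red to get BRBRBR; options L={ 0,1/2,5/8 } R={ 11/16,3/4,1 } = 21/32
step 7: add Red to get BRBRBRR; options L={ 0,1/2,5/8 } R={ 21/32,11/16,3/4,1 } = 41/64
step 8: add Red to get BRBRBRRR; options L={ 0,1/2,5/8 } R={ 41/64,21/32,11/16,3/4,1 } = 81/128
step 9: add Red to get BRBRBRRRR; options L={ 0,1/2,5/8 } R={ 81/128,41/64,21/32,11/16,3/4,1 } = 161/256
step 10: add Red to get BRBRBRRRRR; options L={ 0,1/2,5/8 } R={ 161/256,81/128,41/64,21/32,11/16,3/4,1 } = 321/512
step 11: add Blue to get BRBRBRRRRRB; options L={ 0,1/2,5/8,321/512 } R={ 161/256,81/128,41/64,21/32,11/16,3/4,1 } = 643/1024
step 12: add Red to get BRBRBRRRRRBR; options L={ 0,1/2,5/8,321/512 } R={ 643/1024,161/256,81/128,41/64,21/32,11/16,3/4,1 } = 1285/2048
step 13: add Red to get BRBRBRRRRRBRR; options L={ 0,1/2,5/8,321/512 } R={ 1285/2048,643/1024,161/256,81/128,41/64,21/32,11/16,3/4,1 } = 2569/4096
step 14: add Blue to get BRBRBRRRRRBRRB; options L={ 0,1/2,5/8,321/512,2569/4096 } R={ 1285/2048,643/1024,161/256,81/128,41/64,21/32,11/16,3/4,1 } = 5139/8192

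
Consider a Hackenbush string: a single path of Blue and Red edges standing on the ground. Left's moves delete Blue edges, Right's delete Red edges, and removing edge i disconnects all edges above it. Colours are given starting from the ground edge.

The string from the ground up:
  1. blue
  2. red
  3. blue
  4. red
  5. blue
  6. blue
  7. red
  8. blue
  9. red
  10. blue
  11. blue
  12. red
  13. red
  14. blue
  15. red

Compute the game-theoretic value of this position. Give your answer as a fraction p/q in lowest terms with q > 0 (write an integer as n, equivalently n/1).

step 1: add blue to get b; options L={ 0 } R={  } gives 1
step 2: add red to get br; options L={ 0 } R={ 1 } gives 1/2
step 3: add blue to get brb; options L={ 0; 1/2 } R={ 1 } gives 3/4
step 4: add red to get brbr; options L={ 0; 1/2 } R={ 3/4; 1 } gives 5/8
step 5: add blue to get brbrb; options L={ 0; 1/2; 5/8 } R={ 3/4; 1 } gives 11/16
step 6: add blue to get brbrbb; options L={ 0; 1/2; 5/8; 11/16 } R={ 3/4; 1 } gives 23/32
step 7: add red to get brbrbbr; options L={ 0; 1/2; 5/8; 11/16 } R={ 23/32; 3/4; 1 } gives 45/64
step 8: add blue to get brbrbbrb; options L={ 0; 1/2; 5/8; 11/16; 45/64 } R={ 23/32; 3/4; 1 } gives 91/128
step 9: add red to get brbrbbrbr; options L={ 0; 1/2; 5/8; 11/16; 45/64 } R={ 91/128; 23/32; 3/4; 1 } gives 181/256
step 10: add blue to get brbrbbrbrb; options L={ 0; 1/2; 5/8; 11/16; 45/64; 181/256 } R={ 91/128; 23/32; 3/4; 1 } gives 363/512
step 11: add blue to get brbrbbrbrbb; options L={ 0; 1/2; 5/8; 11/16; 45/64; 181/256; 363/512 } R={ 91/128; 23/32; 3/4; 1 } gives 727/1024
step 12: add red to get brbrbbrbrbbr; options L={ 0; 1/2; 5/8; 11/16; 45/64; 181/256; 363/512 } R={ 727/1024; 91/128; 23/32; 3/4; 1 } gives 1453/2048
step 13: add red to get brbrbbrbrbbrr; options L={ 0; 1/2; 5/8; 11/16; 45/64; 181/256; 363/512 } R={ 1453/2048; 727/1024; 91/128; 23/32; 3/4; 1 } gives 2905/4096
step 14: add blue to get brbrbbrbrbbrrb; options L={ 0; 1/2; 5/8; 11/16; 45/64; 181/256; 363/512; 2905/4096 } R={ 1453/2048; 727/1024; 91/128; 23/32; 3/4; 1 } gives 5811/8192
step 15: add red to get brbrbbrbrbbrrbr; options L={ 0; 1/2; 5/8; 11/16; 45/64; 181/256; 363/512; 2905/4096 } R={ 5811/8192; 1453/2048; 727/1024; 91/128; 23/32; 3/4; 1 } gives 11621/16384

11621/16384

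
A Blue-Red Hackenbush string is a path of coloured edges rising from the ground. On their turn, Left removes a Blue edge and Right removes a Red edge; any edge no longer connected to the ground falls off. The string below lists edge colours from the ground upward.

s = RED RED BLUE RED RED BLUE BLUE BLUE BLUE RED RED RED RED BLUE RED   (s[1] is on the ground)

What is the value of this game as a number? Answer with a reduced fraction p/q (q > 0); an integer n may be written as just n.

1 of 15 · R · max L −∞ · min R 0 so -1
2 of 15 · RR · max L −∞ · min R -1 so -2
3 of 15 · RRB · max L -2 · min R -1 so -3/2
4 of 15 · RRBR · max L -2 · min R -3/2 so -7/4
5 of 15 · RRBRR · max L -2 · min R -7/4 so -15/8
6 of 15 · RRBRRB · max L -15/8 · min R -7/4 so -29/16
7 of 15 · RRBRRBB · max L -29/16 · min R -7/4 so -57/32
8 of 15 · RRBRRBBB · max L -57/32 · min R -7/4 so -113/64
9 of 15 · RRBRRBBBB · max L -113/64 · min R -7/4 so -225/128
10 of 15 · RRBRRBBBBR · max L -113/64 · min R -225/128 so -451/256
11 of 15 · RRBRRBBBBRR · max L -113/64 · min R -451/256 so -903/512
12 of 15 · RRBRRBBBBRRR · max L -113/64 · min R -903/512 so -1807/1024
13 of 15 · RRBRRBBBBRRRR · max L -113/64 · min R -1807/1024 so -3615/2048
14 of 15 · RRBRRBBBBRRRRB · max L -3615/2048 · min R -1807/1024 so -7229/4096
15 of 15 · RRBRRBBBBRRRRBR · max L -3615/2048 · min R -7229/4096 so -14459/8192

-14459/8192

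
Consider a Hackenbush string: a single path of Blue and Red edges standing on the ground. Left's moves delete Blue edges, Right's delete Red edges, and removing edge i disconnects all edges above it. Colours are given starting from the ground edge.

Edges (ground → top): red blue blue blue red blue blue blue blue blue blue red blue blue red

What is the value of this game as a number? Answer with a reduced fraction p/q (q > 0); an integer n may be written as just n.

-2067/16384

Recurse on prefixes of the 15-edge string red blue blue blue red blue blue blue blue blue blue red blue blue red:
value(r) = { ∅ | 0 } ⇒ -1
value(rb) = { -1 | 0 } ⇒ -1/2
value(rbb) = { -1, -1/2 | 0 } ⇒ -1/4
value(rbbb) = { -1, -1/2, -1/4 | 0 } ⇒ -1/8
value(rbbbr) = { -1, -1/2, -1/4 | -1/8, 0 } ⇒ -3/16
value(rbbbrb) = { -1, -1/2, -1/4, -3/16 | -1/8, 0 } ⇒ -5/32
value(rbbbrbb) = { -1, -1/2, -1/4, -3/16, -5/32 | -1/8, 0 } ⇒ -9/64
value(rbbbrbbb) = { -1, -1/2, -1/4, -3/16, -5/32, -9/64 | -1/8, 0 } ⇒ -17/128
value(rbbbrbbbb) = { -1, -1/2, -1/4, -3/16, -5/32, -9/64, -17/128 | -1/8, 0 } ⇒ -33/256
value(rbbbrbbbbb) = { -1, -1/2, -1/4, -3/16, -5/32, -9/64, -17/128, -33/256 | -1/8, 0 } ⇒ -65/512
value(rbbbrbbbbbb) = { -1, -1/2, -1/4, -3/16, -5/32, -9/64, -17/128, -33/256, -65/512 | -1/8, 0 } ⇒ -129/1024
value(rbbbrbbbbbbr) = { -1, -1/2, -1/4, -3/16, -5/32, -9/64, -17/128, -33/256, -65/512 | -129/1024, -1/8, 0 } ⇒ -259/2048
value(rbbbrbbbbbbrb) = { -1, -1/2, -1/4, -3/16, -5/32, -9/64, -17/128, -33/256, -65/512, -259/2048 | -129/1024, -1/8, 0 } ⇒ -517/4096
value(rbbbrbbbbbbrbb) = { -1, -1/2, -1/4, -3/16, -5/32, -9/64, -17/128, -33/256, -65/512, -259/2048, -517/4096 | -129/1024, -1/8, 0 } ⇒ -1033/8192
value(rbbbrbbbbbbrbbr) = { -1, -1/2, -1/4, -3/16, -5/32, -9/64, -17/128, -33/256, -65/512, -259/2048, -517/4096 | -1033/8192, -129/1024, -1/8, 0 } ⇒ -2067/16384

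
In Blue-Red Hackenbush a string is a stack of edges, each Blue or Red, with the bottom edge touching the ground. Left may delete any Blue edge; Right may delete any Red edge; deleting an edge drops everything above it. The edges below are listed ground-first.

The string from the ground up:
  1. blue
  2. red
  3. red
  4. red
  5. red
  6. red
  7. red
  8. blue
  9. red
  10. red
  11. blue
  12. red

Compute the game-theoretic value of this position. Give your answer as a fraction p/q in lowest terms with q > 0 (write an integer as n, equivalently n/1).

step 1: add blue to get b; options L={ 0 } R={ none } => 1
step 2: add red to get br; options L={ 0 } R={ 1 } => 1/2
step 3: add red to get brr; options L={ 0 } R={ 1/2,1 } => 1/4
step 4: add red to get brrr; options L={ 0 } R={ 1/4,1/2,1 } => 1/8
step 5: add red to get brrrr; options L={ 0 } R={ 1/8,1/4,1/2,1 } => 1/16
step 6: add red to get brrrrr; options L={ 0 } R={ 1/16,1/8,1/4,1/2,1 } => 1/32
step 7: add red to get brrrrrr; options L={ 0 } R={ 1/32,1/16,1/8,1/4,1/2,1 } => 1/64
step 8: add blue to get brrrrrrb; options L={ 0,1/64 } R={ 1/32,1/16,1/8,1/4,1/2,1 } => 3/128
step 9: add red to get brrrrrrbr; options L={ 0,1/64 } R={ 3/128,1/32,1/16,1/8,1/4,1/2,1 } => 5/256
step 10: add red to get brrrrrrbrr; options L={ 0,1/64 } R={ 5/256,3/128,1/32,1/16,1/8,1/4,1/2,1 } => 9/512
step 11: add blue to get brrrrrrbrrb; options L={ 0,1/64,9/512 } R={ 5/256,3/128,1/32,1/16,1/8,1/4,1/2,1 } => 19/1024
step 12: add red to get brrrrrrbrrbr; options L={ 0,1/64,9/512 } R={ 19/1024,5/256,3/128,1/32,1/16,1/8,1/4,1/2,1 } => 37/2048

37/2048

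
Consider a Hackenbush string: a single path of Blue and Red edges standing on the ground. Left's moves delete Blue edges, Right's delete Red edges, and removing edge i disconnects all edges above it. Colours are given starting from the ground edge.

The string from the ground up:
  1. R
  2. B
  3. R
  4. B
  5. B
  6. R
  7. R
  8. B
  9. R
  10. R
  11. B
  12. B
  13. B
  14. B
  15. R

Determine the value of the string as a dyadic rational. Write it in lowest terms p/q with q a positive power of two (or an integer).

-9923/16384

Recurse on prefixes of the 15-edge string R B R B B R R B R R B B B B R:
R: Left { — }, Right { 0 } → simplest -1
RB: Left { -1 }, Right { 0 } → simplest -1/2
RBR: Left { -1 }, Right { -1/2 0 } → simplest -3/4
RBRB: Left { -1 -3/4 }, Right { -1/2 0 } → simplest -5/8
RBRBB: Left { -1 -3/4 -5/8 }, Right { -1/2 0 } → simplest -9/16
RBRBBR: Left { -1 -3/4 -5/8 }, Right { -9/16 -1/2 0 } → simplest -19/32
RBRBBRR: Left { -1 -3/4 -5/8 }, Right { -19/32 -9/16 -1/2 0 } → simplest -39/64
RBRBBRRB: Left { -1 -3/4 -5/8 -39/64 }, Right { -19/32 -9/16 -1/2 0 } → simplest -77/128
RBRBBRRBR: Left { -1 -3/4 -5/8 -39/64 }, Right { -77/128 -19/32 -9/16 -1/2 0 } → simplest -155/256
RBRBBRRBRR: Left { -1 -3/4 -5/8 -39/64 }, Right { -155/256 -77/128 -19/32 -9/16 -1/2 0 } → simplest -311/512
RBRBBRRBRRB: Left { -1 -3/4 -5/8 -39/64 -311/512 }, Right { -155/256 -77/128 -19/32 -9/16 -1/2 0 } → simplest -621/1024
RBRBBRRBRRBB: Left { -1 -3/4 -5/8 -39/64 -311/512 -621/1024 }, Right { -155/256 -77/128 -19/32 -9/16 -1/2 0 } → simplest -1241/2048
RBRBBRRBRRBBB: Left { -1 -3/4 -5/8 -39/64 -311/512 -621/1024 -1241/2048 }, Right { -155/256 -77/128 -19/32 -9/16 -1/2 0 } → simplest -2481/4096
RBRBBRRBRRBBBB: Left { -1 -3/4 -5/8 -39/64 -311/512 -621/1024 -1241/2048 -2481/4096 }, Right { -155/256 -77/128 -19/32 -9/16 -1/2 0 } → simplest -4961/8192
RBRBBRRBRRBBBBR: Left { -1 -3/4 -5/8 -39/64 -311/512 -621/1024 -1241/2048 -2481/4096 }, Right { -4961/8192 -155/256 -77/128 -19/32 -9/16 -1/2 0 } → simplest -9923/16384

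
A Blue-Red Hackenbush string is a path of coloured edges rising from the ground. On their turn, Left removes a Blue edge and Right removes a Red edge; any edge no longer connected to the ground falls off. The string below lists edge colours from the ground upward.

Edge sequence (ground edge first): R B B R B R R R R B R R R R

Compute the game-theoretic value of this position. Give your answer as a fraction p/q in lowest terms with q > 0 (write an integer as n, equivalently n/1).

Prefix values for R B B R B R R R R B R R R R via {L|R} + simplicity:
g_1 [R]  L=[·]  R=[0]  = -1
g_2 [RB]  L=[-1]  R=[0]  = -1/2
g_3 [RBB]  L=[-1 -1/2]  R=[0]  = -1/4
g_4 [RBBR]  L=[-1 -1/2]  R=[-1/4 0]  = -3/8
g_5 [RBBRB]  L=[-1 -1/2 -3/8]  R=[-1/4 0]  = -5/16
g_6 [RBBRBR]  L=[-1 -1/2 -3/8]  R=[-5/16 -1/4 0]  = -11/32
g_7 [RBBRBRR]  L=[-1 -1/2 -3/8]  R=[-11/32 -5/16 -1/4 0]  = -23/64
g_8 [RBBRBRRR]  L=[-1 -1/2 -3/8]  R=[-23/64 -11/32 -5/16 -1/4 0]  = -47/128
g_9 [RBBRBRRRR]  L=[-1 -1/2 -3/8]  R=[-47/128 -23/64 -11/32 -5/16 -1/4 0]  = -95/256
g_10 [RBBRBRRRRB]  L=[-1 -1/2 -3/8 -95/256]  R=[-47/128 -23/64 -11/32 -5/16 -1/4 0]  = -189/512
g_11 [RBBRBRRRRBR]  L=[-1 -1/2 -3/8 -95/256]  R=[-189/512 -47/128 -23/64 -11/32 -5/16 -1/4 0]  = -379/1024
g_12 [RBBRBRRRRBRR]  L=[-1 -1/2 -3/8 -95/256]  R=[-379/1024 -189/512 -47/128 -23/64 -11/32 -5/16 -1/4 0]  = -759/2048
g_13 [RBBRBRRRRBRRR]  L=[-1 -1/2 -3/8 -95/256]  R=[-759/2048 -379/1024 -189/512 -47/128 -23/64 -11/32 -5/16 -1/4 0]  = -1519/4096
g_14 [RBBRBRRRRBRRRR]  L=[-1 -1/2 -3/8 -95/256]  R=[-1519/4096 -759/2048 -379/1024 -189/512 -47/128 -23/64 -11/32 -5/16 -1/4 0]  = -3039/8192

-3039/8192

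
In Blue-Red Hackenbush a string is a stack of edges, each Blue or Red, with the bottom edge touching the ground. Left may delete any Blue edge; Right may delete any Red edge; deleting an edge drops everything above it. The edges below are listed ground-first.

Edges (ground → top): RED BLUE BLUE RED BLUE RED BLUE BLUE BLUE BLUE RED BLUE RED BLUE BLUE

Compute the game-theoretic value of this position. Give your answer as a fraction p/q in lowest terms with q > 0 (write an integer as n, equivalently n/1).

edge 1 of 15 (RED): { · | 0 } => -1
edge 2 of 15 (BLUE): { -1 | 0 } => -1/2
edge 3 of 15 (BLUE): { -1; -1/2 | 0 } => -1/4
edge 4 of 15 (RED): { -1; -1/2 | -1/4; 0 } => -3/8
edge 5 of 15 (BLUE): { -1; -1/2; -3/8 | -1/4; 0 } => -5/16
edge 6 of 15 (RED): { -1; -1/2; -3/8 | -5/16; -1/4; 0 } => -11/32
edge 7 of 15 (BLUE): { -1; -1/2; -3/8; -11/32 | -5/16; -1/4; 0 } => -21/64
edge 8 of 15 (BLUE): { -1; -1/2; -3/8; -11/32; -21/64 | -5/16; -1/4; 0 } => -41/128
edge 9 of 15 (BLUE): { -1; -1/2; -3/8; -11/32; -21/64; -41/128 | -5/16; -1/4; 0 } => -81/256
edge 10 of 15 (BLUE): { -1; -1/2; -3/8; -11/32; -21/64; -41/128; -81/256 | -5/16; -1/4; 0 } => -161/512
edge 11 of 15 (RED): { -1; -1/2; -3/8; -11/32; -21/64; -41/128; -81/256 | -161/512; -5/16; -1/4; 0 } => -323/1024
edge 12 of 15 (BLUE): { -1; -1/2; -3/8; -11/32; -21/64; -41/128; -81/256; -323/1024 | -161/512; -5/16; -1/4; 0 } => -645/2048
edge 13 of 15 (RED): { -1; -1/2; -3/8; -11/32; -21/64; -41/128; -81/256; -323/1024 | -645/2048; -161/512; -5/16; -1/4; 0 } => -1291/4096
edge 14 of 15 (BLUE): { -1; -1/2; -3/8; -11/32; -21/64; -41/128; -81/256; -323/1024; -1291/4096 | -645/2048; -161/512; -5/16; -1/4; 0 } => -2581/8192
edge 15 of 15 (BLUE): { -1; -1/2; -3/8; -11/32; -21/64; -41/128; -81/256; -323/1024; -1291/4096; -2581/8192 | -645/2048; -161/512; -5/16; -1/4; 0 } => -5161/16384

-5161/16384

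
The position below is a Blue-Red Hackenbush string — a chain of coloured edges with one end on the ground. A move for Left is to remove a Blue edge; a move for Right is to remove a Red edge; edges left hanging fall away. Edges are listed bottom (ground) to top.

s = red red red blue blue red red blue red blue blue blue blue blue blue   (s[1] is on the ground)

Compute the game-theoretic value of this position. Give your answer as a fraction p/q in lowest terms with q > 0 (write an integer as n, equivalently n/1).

-9857/4096

v(r) = { — | 0 } — -1
v(rr) = { — | -1; 0 } — -2
v(rrr) = { — | -2; -1; 0 } — -3
v(rrrb) = { -3 | -2; -1; 0 } — -5/2
v(rrrbb) = { -3; -5/2 | -2; -1; 0 } — -9/4
v(rrrbbr) = { -3; -5/2 | -9/4; -2; -1; 0 } — -19/8
v(rrrbbrr) = { -3; -5/2 | -19/8; -9/4; -2; -1; 0 } — -39/16
v(rrrbbrrb) = { -3; -5/2; -39/16 | -19/8; -9/4; -2; -1; 0 } — -77/32
v(rrrbbrrbr) = { -3; -5/2; -39/16 | -77/32; -19/8; -9/4; -2; -1; 0 } — -155/64
v(rrrbbrrbrb) = { -3; -5/2; -39/16; -155/64 | -77/32; -19/8; -9/4; -2; -1; 0 } — -309/128
v(rrrbbrrbrbb) = { -3; -5/2; -39/16; -155/64; -309/128 | -77/32; -19/8; -9/4; -2; -1; 0 } — -617/256
v(rrrbbrrbrbbb) = { -3; -5/2; -39/16; -155/64; -309/128; -617/256 | -77/32; -19/8; -9/4; -2; -1; 0 } — -1233/512
v(rrrbbrrbrbbbb) = { -3; -5/2; -39/16; -155/64; -309/128; -617/256; -1233/512 | -77/32; -19/8; -9/4; -2; -1; 0 } — -2465/1024
v(rrrbbrrbrbbbbb) = { -3; -5/2; -39/16; -155/64; -309/128; -617/256; -1233/512; -2465/1024 | -77/32; -19/8; -9/4; -2; -1; 0 } — -4929/2048
v(rrrbbrrbrbbbbbb) = { -3; -5/2; -39/16; -155/64; -309/128; -617/256; -1233/512; -2465/1024; -4929/2048 | -77/32; -19/8; -9/4; -2; -1; 0 } — -9857/4096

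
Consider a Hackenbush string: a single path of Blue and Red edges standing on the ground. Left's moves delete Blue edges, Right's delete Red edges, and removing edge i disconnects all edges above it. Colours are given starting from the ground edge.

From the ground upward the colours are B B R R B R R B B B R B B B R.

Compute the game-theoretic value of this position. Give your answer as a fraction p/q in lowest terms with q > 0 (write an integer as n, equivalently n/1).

Prefix values for B B R R B R R B B B R B B B R via {L|R} + simplicity:
val_1 [B]  L=[0]  R=[none]  -> 1
val_2 [BB]  L=[0,1]  R=[none]  -> 2
val_3 [BBR]  L=[0,1]  R=[2]  -> 3/2
val_4 [BBRR]  L=[0,1]  R=[3/2,2]  -> 5/4
val_5 [BBRRB]  L=[0,1,5/4]  R=[3/2,2]  -> 11/8
val_6 [BBRRBR]  L=[0,1,5/4]  R=[11/8,3/2,2]  -> 21/16
val_7 [BBRRBRR]  L=[0,1,5/4]  R=[21/16,11/8,3/2,2]  -> 41/32
val_8 [BBRRBRRB]  L=[0,1,5/4,41/32]  R=[21/16,11/8,3/2,2]  -> 83/64
val_9 [BBRRBRRBB]  L=[0,1,5/4,41/32,83/64]  R=[21/16,11/8,3/2,2]  -> 167/128
val_10 [BBRRBRRBBB]  L=[0,1,5/4,41/32,83/64,167/128]  R=[21/16,11/8,3/2,2]  -> 335/256
val_11 [BBRRBRRBBBR]  L=[0,1,5/4,41/32,83/64,167/128]  R=[335/256,21/16,11/8,3/2,2]  -> 669/512
val_12 [BBRRBRRBBBRB]  L=[0,1,5/4,41/32,83/64,167/128,669/512]  R=[335/256,21/16,11/8,3/2,2]  -> 1339/1024
val_13 [BBRRBRRBBBRBB]  L=[0,1,5/4,41/32,83/64,167/128,669/512,1339/1024]  R=[335/256,21/16,11/8,3/2,2]  -> 2679/2048
val_14 [BBRRBRRBBBRBBB]  L=[0,1,5/4,41/32,83/64,167/128,669/512,1339/1024,2679/2048]  R=[335/256,21/16,11/8,3/2,2]  -> 5359/4096
val_15 [BBRRBRRBBBRBBBR]  L=[0,1,5/4,41/32,83/64,167/128,669/512,1339/1024,2679/2048]  R=[5359/4096,335/256,21/16,11/8,3/2,2]  -> 10717/8192

10717/8192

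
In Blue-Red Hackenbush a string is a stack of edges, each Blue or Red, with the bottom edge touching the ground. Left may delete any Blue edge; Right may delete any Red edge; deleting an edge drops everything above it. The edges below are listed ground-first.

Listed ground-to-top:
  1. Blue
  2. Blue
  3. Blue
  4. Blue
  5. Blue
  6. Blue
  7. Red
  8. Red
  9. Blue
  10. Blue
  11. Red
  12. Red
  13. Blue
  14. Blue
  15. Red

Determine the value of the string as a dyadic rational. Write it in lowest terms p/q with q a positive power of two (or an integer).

2765/512

edge 1 of 15 (Blue): { 0 | · } -> 1
edge 2 of 15 (Blue): { 0, 1 | · } -> 2
edge 3 of 15 (Blue): { 0, 1, 2 | · } -> 3
edge 4 of 15 (Blue): { 0, 1, 2, 3 | · } -> 4
edge 5 of 15 (Blue): { 0, 1, 2, 3, 4 | · } -> 5
edge 6 of 15 (Blue): { 0, 1, 2, 3, 4, 5 | · } -> 6
edge 7 of 15 (Red): { 0, 1, 2, 3, 4, 5 | 6 } -> 11/2
edge 8 of 15 (Red): { 0, 1, 2, 3, 4, 5 | 11/2, 6 } -> 21/4
edge 9 of 15 (Blue): { 0, 1, 2, 3, 4, 5, 21/4 | 11/2, 6 } -> 43/8
edge 10 of 15 (Blue): { 0, 1, 2, 3, 4, 5, 21/4, 43/8 | 11/2, 6 } -> 87/16
edge 11 of 15 (Red): { 0, 1, 2, 3, 4, 5, 21/4, 43/8 | 87/16, 11/2, 6 } -> 173/32
edge 12 of 15 (Red): { 0, 1, 2, 3, 4, 5, 21/4, 43/8 | 173/32, 87/16, 11/2, 6 } -> 345/64
edge 13 of 15 (Blue): { 0, 1, 2, 3, 4, 5, 21/4, 43/8, 345/64 | 173/32, 87/16, 11/2, 6 } -> 691/128
edge 14 of 15 (Blue): { 0, 1, 2, 3, 4, 5, 21/4, 43/8, 345/64, 691/128 | 173/32, 87/16, 11/2, 6 } -> 1383/256
edge 15 of 15 (Red): { 0, 1, 2, 3, 4, 5, 21/4, 43/8, 345/64, 691/128 | 1383/256, 173/32, 87/16, 11/2, 6 } -> 2765/512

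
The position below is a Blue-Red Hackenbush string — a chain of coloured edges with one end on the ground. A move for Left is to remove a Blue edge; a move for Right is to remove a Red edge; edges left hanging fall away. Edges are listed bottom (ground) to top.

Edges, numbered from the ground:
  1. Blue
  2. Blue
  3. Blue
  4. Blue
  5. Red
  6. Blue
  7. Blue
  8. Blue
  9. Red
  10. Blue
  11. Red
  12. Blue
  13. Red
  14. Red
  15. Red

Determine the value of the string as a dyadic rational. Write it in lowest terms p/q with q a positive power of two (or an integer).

8017/2048

Build value(s[:k]) for k = 1..15, string s = Blue Blue Blue Blue Red Blue Blue Blue Red Blue Red Blue Red Red Red.
edge 1 of 15 (Blue): { 0 | — } ⇒ 1
edge 2 of 15 (Blue): { 0; 1 | — } ⇒ 2
edge 3 of 15 (Blue): { 0; 1; 2 | — } ⇒ 3
edge 4 of 15 (Blue): { 0; 1; 2; 3 | — } ⇒ 4
edge 5 of 15 (Red): { 0; 1; 2; 3 | 4 } ⇒ 7/2
edge 6 of 15 (Blue): { 0; 1; 2; 3; 7/2 | 4 } ⇒ 15/4
edge 7 of 15 (Blue): { 0; 1; 2; 3; 7/2; 15/4 | 4 } ⇒ 31/8
edge 8 of 15 (Blue): { 0; 1; 2; 3; 7/2; 15/4; 31/8 | 4 } ⇒ 63/16
edge 9 of 15 (Red): { 0; 1; 2; 3; 7/2; 15/4; 31/8 | 63/16; 4 } ⇒ 125/32
edge 10 of 15 (Blue): { 0; 1; 2; 3; 7/2; 15/4; 31/8; 125/32 | 63/16; 4 } ⇒ 251/64
edge 11 of 15 (Red): { 0; 1; 2; 3; 7/2; 15/4; 31/8; 125/32 | 251/64; 63/16; 4 } ⇒ 501/128
edge 12 of 15 (Blue): { 0; 1; 2; 3; 7/2; 15/4; 31/8; 125/32; 501/128 | 251/64; 63/16; 4 } ⇒ 1003/256
edge 13 of 15 (Red): { 0; 1; 2; 3; 7/2; 15/4; 31/8; 125/32; 501/128 | 1003/256; 251/64; 63/16; 4 } ⇒ 2005/512
edge 14 of 15 (Red): { 0; 1; 2; 3; 7/2; 15/4; 31/8; 125/32; 501/128 | 2005/512; 1003/256; 251/64; 63/16; 4 } ⇒ 4009/1024
edge 15 of 15 (Red): { 0; 1; 2; 3; 7/2; 15/4; 31/8; 125/32; 501/128 | 4009/1024; 2005/512; 1003/256; 251/64; 63/16; 4 } ⇒ 8017/2048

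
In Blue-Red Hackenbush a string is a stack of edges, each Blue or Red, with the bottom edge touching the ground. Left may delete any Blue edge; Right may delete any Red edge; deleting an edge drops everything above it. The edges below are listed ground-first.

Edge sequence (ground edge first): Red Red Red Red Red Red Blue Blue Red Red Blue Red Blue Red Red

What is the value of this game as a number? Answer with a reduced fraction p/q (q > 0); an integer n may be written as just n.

-2775/512

Recurse on prefixes of the 15-edge string Red Red Red Red Red Red Blue Blue Red Red Blue Red Blue Red Red:
edge 1 of 15 (Red): { (no moves) | 0 } → -1
edge 2 of 15 (Red): { (no moves) | -1, 0 } → -2
edge 3 of 15 (Red): { (no moves) | -2, -1, 0 } → -3
edge 4 of 15 (Red): { (no moves) | -3, -2, -1, 0 } → -4
edge 5 of 15 (Red): { (no moves) | -4, -3, -2, -1, 0 } → -5
edge 6 of 15 (Red): { (no moves) | -5, -4, -3, -2, -1, 0 } → -6
edge 7 of 15 (Blue): { -6 | -5, -4, -3, -2, -1, 0 } → -11/2
edge 8 of 15 (Blue): { -6, -11/2 | -5, -4, -3, -2, -1, 0 } → -21/4
edge 9 of 15 (Red): { -6, -11/2 | -21/4, -5, -4, -3, -2, -1, 0 } → -43/8
edge 10 of 15 (Red): { -6, -11/2 | -43/8, -21/4, -5, -4, -3, -2, -1, 0 } → -87/16
edge 11 of 15 (Blue): { -6, -11/2, -87/16 | -43/8, -21/4, -5, -4, -3, -2, -1, 0 } → -173/32
edge 12 of 15 (Red): { -6, -11/2, -87/16 | -173/32, -43/8, -21/4, -5, -4, -3, -2, -1, 0 } → -347/64
edge 13 of 15 (Blue): { -6, -11/2, -87/16, -347/64 | -173/32, -43/8, -21/4, -5, -4, -3, -2, -1, 0 } → -693/128
edge 14 of 15 (Red): { -6, -11/2, -87/16, -347/64 | -693/128, -173/32, -43/8, -21/4, -5, -4, -3, -2, -1, 0 } → -1387/256
edge 15 of 15 (Red): { -6, -11/2, -87/16, -347/64 | -1387/256, -693/128, -173/32, -43/8, -21/4, -5, -4, -3, -2, -1, 0 } → -2775/512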